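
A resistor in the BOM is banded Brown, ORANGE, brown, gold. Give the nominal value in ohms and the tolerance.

Brown → 1 (first significant figure)
Orange → 3 (second significant figure)
Brown → ×10 multiplier
Gold → ±5% tolerance
13 × 10 = 130 Ω

130 Ω ±5%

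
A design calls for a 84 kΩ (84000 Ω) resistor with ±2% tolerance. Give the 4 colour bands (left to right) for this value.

grey, yellow, orange, red

84000 Ω = 84 × 10^3.
8 → grey
4 → yellow
Multiplier 10^3 → orange.
±2% tolerance → red.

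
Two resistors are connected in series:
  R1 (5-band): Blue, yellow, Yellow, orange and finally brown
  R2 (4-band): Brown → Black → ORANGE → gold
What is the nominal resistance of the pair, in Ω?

R1: blue, yellow, yellow → 644; orange ×10^3 → 644000 Ω.
R2: brown, black → 10; orange ×10^3 → 10000 Ω.
Series: 644000 + 10000 = 654000 Ω.

654000 Ω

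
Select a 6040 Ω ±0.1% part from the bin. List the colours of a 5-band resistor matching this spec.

blue, black, yellow, brown, violet

6040 Ω = 604 × 10^1.
6 → blue
0 → black
4 → yellow
Multiplier 10^1 → brown.
±0.1% tolerance → violet.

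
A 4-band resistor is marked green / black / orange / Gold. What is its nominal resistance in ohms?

Green → 5 (first significant figure)
Black → 0 (second significant figure)
Orange → ×10^3 multiplier
50 × 1000 = 50000 Ω

50000 Ω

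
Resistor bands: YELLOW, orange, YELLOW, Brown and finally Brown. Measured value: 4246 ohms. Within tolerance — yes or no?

no

Yellow → 4 (first significant figure)
Orange → 3 (second significant figure)
Yellow → 4 (third significant figure)
Brown → ×10 multiplier
Brown → ±1% tolerance
434 × 10 = 4340 Ω
Allowed range: 4296.6 Ω to 4383.4 Ω.
4246 ohms lies outside that range.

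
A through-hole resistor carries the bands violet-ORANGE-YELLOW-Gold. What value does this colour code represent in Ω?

730000 Ω

Violet → 7 (first significant figure)
Orange → 3 (second significant figure)
Yellow → ×10^4 multiplier
73 × 10000 = 730000 Ω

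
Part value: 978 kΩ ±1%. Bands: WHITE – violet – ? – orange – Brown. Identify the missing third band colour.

grey

978000 Ω = 978 × 10^3.
The third band gives digit 8 of the significand, and 8 is grey.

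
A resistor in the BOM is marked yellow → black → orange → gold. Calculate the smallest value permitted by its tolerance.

38000 Ω

Yellow → 4 (first significant figure)
Black → 0 (second significant figure)
Orange → ×10^3 multiplier
Gold → ±5% tolerance
40 × 1000 = 40000 Ω
Smallest = 40000 × (1 − 5/100) = 38000 Ω.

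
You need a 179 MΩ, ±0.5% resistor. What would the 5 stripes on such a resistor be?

brown, violet, white, blue, green

179000000 Ω = 179 × 10^6.
1 → brown
7 → violet
9 → white
Multiplier 10^6 → blue.
±0.5% tolerance → green.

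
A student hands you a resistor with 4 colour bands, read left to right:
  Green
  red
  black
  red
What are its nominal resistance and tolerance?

Green → 5 (first significant figure)
Red → 2 (second significant figure)
Black → ×1 multiplier
Red → ±2% tolerance
52 × 1 = 52 Ω

52 Ω ±2%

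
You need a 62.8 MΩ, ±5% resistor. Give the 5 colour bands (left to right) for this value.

blue, red, grey, green, gold

62800000 Ω = 628 × 10^5.
6 → blue
2 → red
8 → grey
Multiplier 10^5 → green.
±5% tolerance → gold.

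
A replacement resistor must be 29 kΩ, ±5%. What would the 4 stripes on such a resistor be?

29000 Ω = 29 × 10^3.
2 → red
9 → white
Multiplier 10^3 → orange.
±5% tolerance → gold.

red, white, orange, gold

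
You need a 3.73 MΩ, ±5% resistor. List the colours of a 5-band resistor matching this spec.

orange, violet, orange, yellow, gold

3730000 Ω = 373 × 10^4.
3 → orange
7 → violet
3 → orange
Multiplier 10^4 → yellow.
±5% tolerance → gold.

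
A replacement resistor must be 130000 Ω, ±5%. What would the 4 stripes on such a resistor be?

130000 Ω = 13 × 10^4.
1 → brown
3 → orange
Multiplier 10^4 → yellow.
±5% tolerance → gold.

brown, orange, yellow, gold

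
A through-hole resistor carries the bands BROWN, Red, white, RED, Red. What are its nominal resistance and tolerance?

12900 Ω ±2%

Brown → 1 (first significant figure)
Red → 2 (second significant figure)
White → 9 (third significant figure)
Red → ×10^2 multiplier
Red → ±2% tolerance
129 × 100 = 12900 Ω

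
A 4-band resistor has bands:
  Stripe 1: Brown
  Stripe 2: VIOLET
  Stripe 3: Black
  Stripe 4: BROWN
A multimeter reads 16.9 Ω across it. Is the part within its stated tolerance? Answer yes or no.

Brown → 1 (first significant figure)
Violet → 7 (second significant figure)
Black → ×1 multiplier
Brown → ±1% tolerance
17 × 1 = 17 Ω
Allowed range: 16.83 Ω to 17.17 Ω.
16.9 Ω lies inside that range.

yes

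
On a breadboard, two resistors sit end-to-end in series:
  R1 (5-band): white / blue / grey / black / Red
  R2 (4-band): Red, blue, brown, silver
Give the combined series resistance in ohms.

1228 Ω

R1: white, blue, grey → 968; black ×1 → 968 Ω.
R2: red, blue → 26; brown ×10 → 260 Ω.
Series: 968 + 260 = 1228 Ω.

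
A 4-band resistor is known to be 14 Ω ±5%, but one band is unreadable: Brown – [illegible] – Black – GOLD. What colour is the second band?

yellow

14 Ω = 14 × 10^0.
The second band gives digit 4 of the significand, and 4 is yellow.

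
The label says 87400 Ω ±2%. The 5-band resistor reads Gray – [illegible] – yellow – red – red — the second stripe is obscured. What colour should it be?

87400 Ω = 874 × 10^2.
The second band gives digit 7 of the significand, and 7 is violet.

violet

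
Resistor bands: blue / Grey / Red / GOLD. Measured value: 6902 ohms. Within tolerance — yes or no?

Blue → 6 (first significant figure)
Grey → 8 (second significant figure)
Red → ×10^2 multiplier
Gold → ±5% tolerance
68 × 100 = 6800 Ω
Allowed range: 6460 Ω to 7140 Ω.
6902 ohms lies inside that range.

yes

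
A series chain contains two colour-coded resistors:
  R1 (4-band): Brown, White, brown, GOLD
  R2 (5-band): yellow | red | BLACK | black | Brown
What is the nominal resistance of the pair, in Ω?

610 Ω

R1: brown, white → 19; brown ×10 → 190 Ω.
R2: yellow, red, black → 420; black ×1 → 420 Ω.
Series: 190 + 420 = 610 Ω.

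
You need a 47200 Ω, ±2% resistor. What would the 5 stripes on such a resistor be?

yellow, violet, red, red, red

47200 Ω = 472 × 10^2.
4 → yellow
7 → violet
2 → red
Multiplier 10^2 → red.
±2% tolerance → red.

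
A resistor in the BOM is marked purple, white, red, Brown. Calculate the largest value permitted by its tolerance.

Violet → 7 (first significant figure)
White → 9 (second significant figure)
Red → ×10^2 multiplier
Brown → ±1% tolerance
79 × 100 = 7900 Ω
Largest = 7900 × (1 + 1/100) = 7979 Ω.

7979 Ω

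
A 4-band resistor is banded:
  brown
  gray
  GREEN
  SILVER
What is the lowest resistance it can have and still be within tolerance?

1620000 Ω

Brown → 1 (first significant figure)
Grey → 8 (second significant figure)
Green → ×10^5 multiplier
Silver → ±10% tolerance
18 × 100000 = 1800000 Ω
Lowest = 1800000 × (1 − 10/100) = 1620000 Ω.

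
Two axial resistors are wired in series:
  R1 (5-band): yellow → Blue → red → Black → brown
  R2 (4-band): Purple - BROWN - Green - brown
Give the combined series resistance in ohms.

R1: yellow, blue, red → 462; black ×1 → 462 Ω.
R2: violet, brown → 71; green ×10^5 → 7100000 Ω.
Series: 462 + 7100000 = 7100462 Ω.

7100462 Ω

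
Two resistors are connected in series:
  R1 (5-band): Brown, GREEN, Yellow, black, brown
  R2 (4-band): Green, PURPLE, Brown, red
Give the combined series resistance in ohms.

724 Ω

R1: brown, green, yellow → 154; black ×1 → 154 Ω.
R2: green, violet → 57; brown ×10 → 570 Ω.
Series: 154 + 570 = 724 Ω.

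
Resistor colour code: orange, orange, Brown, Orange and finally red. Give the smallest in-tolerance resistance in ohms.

Orange → 3 (first significant figure)
Orange → 3 (second significant figure)
Brown → 1 (third significant figure)
Orange → ×10^3 multiplier
Red → ±2% tolerance
331 × 1000 = 331000 Ω
Smallest = 331000 × (1 − 2/100) = 324380 Ω.

324380 Ω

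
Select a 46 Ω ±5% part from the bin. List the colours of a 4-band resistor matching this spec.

46 Ω = 46 × 10^0.
4 → yellow
6 → blue
Multiplier 10^0 → black.
±5% tolerance → gold.

yellow, blue, black, gold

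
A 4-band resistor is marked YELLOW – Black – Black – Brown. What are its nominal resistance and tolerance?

40 Ω ±1%

Yellow → 4 (first significant figure)
Black → 0 (second significant figure)
Black → ×1 multiplier
Brown → ±1% tolerance
40 × 1 = 40 Ω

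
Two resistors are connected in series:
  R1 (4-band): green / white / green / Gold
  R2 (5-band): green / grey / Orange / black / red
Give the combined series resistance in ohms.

5900583 Ω

R1: green, white → 59; green ×10^5 → 5900000 Ω.
R2: green, grey, orange → 583; black ×1 → 583 Ω.
Series: 5900000 + 583 = 5900583 Ω.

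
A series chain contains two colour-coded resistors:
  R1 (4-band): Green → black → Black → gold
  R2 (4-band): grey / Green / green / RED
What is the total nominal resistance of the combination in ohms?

8500050 Ω

R1: green, black → 50; black ×1 → 50 Ω.
R2: grey, green → 85; green ×10^5 → 8500000 Ω.
Series: 50 + 8500000 = 8500050 Ω.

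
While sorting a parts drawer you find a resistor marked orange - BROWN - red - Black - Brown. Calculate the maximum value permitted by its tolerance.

315.12 Ω

Orange → 3 (first significant figure)
Brown → 1 (second significant figure)
Red → 2 (third significant figure)
Black → ×1 multiplier
Brown → ±1% tolerance
312 × 1 = 312 Ω
Maximum = 312 × (1 + 1/100) = 315.12 Ω.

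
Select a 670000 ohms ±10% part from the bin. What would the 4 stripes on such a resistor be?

blue, violet, yellow, silver

670000 Ω = 67 × 10^4.
6 → blue
7 → violet
Multiplier 10^4 → yellow.
±10% tolerance → silver.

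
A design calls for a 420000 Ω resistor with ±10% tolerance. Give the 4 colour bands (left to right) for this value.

420000 Ω = 42 × 10^4.
4 → yellow
2 → red
Multiplier 10^4 → yellow.
±10% tolerance → silver.

yellow, red, yellow, silver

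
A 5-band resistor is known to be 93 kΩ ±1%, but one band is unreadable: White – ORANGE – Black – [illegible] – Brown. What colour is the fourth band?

93000 Ω = 930 × 10^2.
The fourth band is the multiplier, 10^2, which is red.

red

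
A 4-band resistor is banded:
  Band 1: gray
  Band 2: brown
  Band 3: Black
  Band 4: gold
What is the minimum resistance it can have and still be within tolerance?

76.95 Ω

Grey → 8 (first significant figure)
Brown → 1 (second significant figure)
Black → ×1 multiplier
Gold → ±5% tolerance
81 × 1 = 81 Ω
Minimum = 81 × (1 − 5/100) = 76.95 Ω.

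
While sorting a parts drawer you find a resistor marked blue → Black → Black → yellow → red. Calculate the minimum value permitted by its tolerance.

Blue → 6 (first significant figure)
Black → 0 (second significant figure)
Black → 0 (third significant figure)
Yellow → ×10^4 multiplier
Red → ±2% tolerance
600 × 10000 = 6000000 Ω
Minimum = 6000000 × (1 − 2/100) = 5880000 Ω.

5880000 Ω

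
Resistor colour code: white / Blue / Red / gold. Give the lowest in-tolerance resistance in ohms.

9120 Ω

White → 9 (first significant figure)
Blue → 6 (second significant figure)
Red → ×10^2 multiplier
Gold → ±5% tolerance
96 × 100 = 9600 Ω
Lowest = 9600 × (1 − 5/100) = 9120 Ω.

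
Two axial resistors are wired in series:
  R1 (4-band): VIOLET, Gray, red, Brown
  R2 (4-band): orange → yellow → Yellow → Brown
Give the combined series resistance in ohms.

347800 Ω

R1: violet, grey → 78; red ×10^2 → 7800 Ω.
R2: orange, yellow → 34; yellow ×10^4 → 340000 Ω.
Series: 7800 + 340000 = 347800 Ω.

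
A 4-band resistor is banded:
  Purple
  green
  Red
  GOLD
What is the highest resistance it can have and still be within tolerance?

7875 Ω

Violet → 7 (first significant figure)
Green → 5 (second significant figure)
Red → ×10^2 multiplier
Gold → ±5% tolerance
75 × 100 = 7500 Ω
Highest = 7500 × (1 + 5/100) = 7875 Ω.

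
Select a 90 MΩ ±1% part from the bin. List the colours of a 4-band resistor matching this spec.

90000000 Ω = 90 × 10^6.
9 → white
0 → black
Multiplier 10^6 → blue.
±1% tolerance → brown.

white, black, blue, brown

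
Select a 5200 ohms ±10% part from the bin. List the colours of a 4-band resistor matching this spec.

5200 Ω = 52 × 10^2.
5 → green
2 → red
Multiplier 10^2 → red.
±10% tolerance → silver.

green, red, red, silver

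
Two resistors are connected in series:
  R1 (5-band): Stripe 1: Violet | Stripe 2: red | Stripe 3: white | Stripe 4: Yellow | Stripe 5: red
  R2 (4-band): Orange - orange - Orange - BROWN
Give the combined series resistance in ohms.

R1: violet, red, white → 729; yellow ×10^4 → 7290000 Ω.
R2: orange, orange → 33; orange ×10^3 → 33000 Ω.
Series: 7290000 + 33000 = 7323000 Ω.

7323000 Ω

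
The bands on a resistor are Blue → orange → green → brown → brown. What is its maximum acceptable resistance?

6413.5 Ω

Blue → 6 (first significant figure)
Orange → 3 (second significant figure)
Green → 5 (third significant figure)
Brown → ×10 multiplier
Brown → ±1% tolerance
635 × 10 = 6350 Ω
Maximum = 6350 × (1 + 1/100) = 6413.5 Ω.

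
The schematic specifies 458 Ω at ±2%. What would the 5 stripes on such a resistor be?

yellow, green, grey, black, red

458 Ω = 458 × 10^0.
4 → yellow
5 → green
8 → grey
Multiplier 10^0 → black.
±2% tolerance → red.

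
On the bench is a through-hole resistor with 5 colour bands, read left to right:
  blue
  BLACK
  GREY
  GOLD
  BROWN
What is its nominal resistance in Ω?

Blue → 6 (first significant figure)
Black → 0 (second significant figure)
Grey → 8 (third significant figure)
Gold → ×0.1 multiplier
608 × 0.1 = 60.8 Ω

60.8 Ω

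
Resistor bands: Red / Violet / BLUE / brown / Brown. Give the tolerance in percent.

±1%

The last band, brown, is the tolerance band.
Brown corresponds to ±1%.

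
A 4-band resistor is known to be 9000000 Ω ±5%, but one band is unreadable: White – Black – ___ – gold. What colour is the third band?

9000000 Ω = 90 × 10^5.
The third band is the multiplier, 10^5, which is green.

green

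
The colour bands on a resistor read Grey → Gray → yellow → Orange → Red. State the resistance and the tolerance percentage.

884000 Ω ±2%

Grey → 8 (first significant figure)
Grey → 8 (second significant figure)
Yellow → 4 (third significant figure)
Orange → ×10^3 multiplier
Red → ±2% tolerance
884 × 1000 = 884000 Ω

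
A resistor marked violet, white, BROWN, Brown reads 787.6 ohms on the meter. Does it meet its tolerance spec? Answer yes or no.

Violet → 7 (first significant figure)
White → 9 (second significant figure)
Brown → ×10 multiplier
Brown → ±1% tolerance
79 × 10 = 790 Ω
Allowed range: 782.1 Ω to 797.9 Ω.
787.6 ohms lies inside that range.

yes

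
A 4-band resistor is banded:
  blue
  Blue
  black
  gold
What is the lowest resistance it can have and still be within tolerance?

62.7 Ω

Blue → 6 (first significant figure)
Blue → 6 (second significant figure)
Black → ×1 multiplier
Gold → ±5% tolerance
66 × 1 = 66 Ω
Lowest = 66 × (1 − 5/100) = 62.7 Ω.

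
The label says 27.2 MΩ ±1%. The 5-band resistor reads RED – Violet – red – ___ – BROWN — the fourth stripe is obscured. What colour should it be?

green

27200000 Ω = 272 × 10^5.
The fourth band is the multiplier, 10^5, which is green.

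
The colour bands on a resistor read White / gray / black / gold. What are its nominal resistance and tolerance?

White → 9 (first significant figure)
Grey → 8 (second significant figure)
Black → ×1 multiplier
Gold → ±5% tolerance
98 × 1 = 98 Ω

98 Ω ±5%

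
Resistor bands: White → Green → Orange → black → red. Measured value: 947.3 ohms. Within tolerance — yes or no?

yes

White → 9 (first significant figure)
Green → 5 (second significant figure)
Orange → 3 (third significant figure)
Black → ×1 multiplier
Red → ±2% tolerance
953 × 1 = 953 Ω
Allowed range: 933.94 Ω to 972.06 Ω.
947.3 ohms lies inside that range.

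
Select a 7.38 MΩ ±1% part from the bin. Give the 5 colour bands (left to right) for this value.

7380000 Ω = 738 × 10^4.
7 → violet
3 → orange
8 → grey
Multiplier 10^4 → yellow.
±1% tolerance → brown.

violet, orange, grey, yellow, brown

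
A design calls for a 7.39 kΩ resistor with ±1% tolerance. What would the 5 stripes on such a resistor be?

7390 Ω = 739 × 10^1.
7 → violet
3 → orange
9 → white
Multiplier 10^1 → brown.
±1% tolerance → brown.

violet, orange, white, brown, brown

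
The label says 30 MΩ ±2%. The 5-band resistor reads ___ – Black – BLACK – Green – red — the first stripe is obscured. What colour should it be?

30000000 Ω = 300 × 10^5.
The first band gives digit 3 of the significand, and 3 is orange.

orange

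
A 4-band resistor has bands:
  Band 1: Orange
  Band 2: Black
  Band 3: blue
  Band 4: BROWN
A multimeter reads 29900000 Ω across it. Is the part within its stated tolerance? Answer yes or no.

Orange → 3 (first significant figure)
Black → 0 (second significant figure)
Blue → ×10^6 multiplier
Brown → ±1% tolerance
30 × 1000000 = 30000000 Ω
Allowed range: 29700000 Ω to 30300000 Ω.
29900000 Ω lies inside that range.

yes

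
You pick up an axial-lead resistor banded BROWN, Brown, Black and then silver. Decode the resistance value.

Brown → 1 (first significant figure)
Brown → 1 (second significant figure)
Black → ×1 multiplier
11 × 1 = 11 Ω

11 Ω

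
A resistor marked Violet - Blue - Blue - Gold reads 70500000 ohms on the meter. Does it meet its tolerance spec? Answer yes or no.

no

Violet → 7 (first significant figure)
Blue → 6 (second significant figure)
Blue → ×10^6 multiplier
Gold → ±5% tolerance
76 × 1000000 = 76000000 Ω
Allowed range: 72200000 Ω to 79800000 Ω.
70500000 ohms lies outside that range.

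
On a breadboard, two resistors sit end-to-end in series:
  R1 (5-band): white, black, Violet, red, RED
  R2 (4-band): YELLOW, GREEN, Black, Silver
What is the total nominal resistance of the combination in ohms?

R1: white, black, violet → 907; red ×10^2 → 90700 Ω.
R2: yellow, green → 45; black ×1 → 45 Ω.
Series: 90700 + 45 = 90745 Ω.

90745 Ω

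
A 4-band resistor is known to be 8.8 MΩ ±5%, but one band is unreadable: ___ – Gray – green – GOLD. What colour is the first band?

8800000 Ω = 88 × 10^5.
The first band gives digit 8 of the significand, and 8 is grey.

grey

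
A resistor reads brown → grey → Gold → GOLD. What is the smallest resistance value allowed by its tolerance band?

Brown → 1 (first significant figure)
Grey → 8 (second significant figure)
Gold → ×0.1 multiplier
Gold → ±5% tolerance
18 × 0.1 = 1.8 Ω
Smallest = 1.8 × (1 − 5/100) = 1.71 Ω.

1.71 Ω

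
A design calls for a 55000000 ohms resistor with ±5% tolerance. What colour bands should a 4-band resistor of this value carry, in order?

55000000 Ω = 55 × 10^6.
5 → green
5 → green
Multiplier 10^6 → blue.
±5% tolerance → gold.

green, green, blue, gold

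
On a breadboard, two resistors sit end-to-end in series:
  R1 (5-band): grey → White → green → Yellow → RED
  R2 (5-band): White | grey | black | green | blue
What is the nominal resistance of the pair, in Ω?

106950000 Ω

R1: grey, white, green → 895; yellow ×10^4 → 8950000 Ω.
R2: white, grey, black → 980; green ×10^5 → 98000000 Ω.
Series: 8950000 + 98000000 = 106950000 Ω.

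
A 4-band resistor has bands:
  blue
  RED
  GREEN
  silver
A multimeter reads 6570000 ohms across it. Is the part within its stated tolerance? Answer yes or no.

Blue → 6 (first significant figure)
Red → 2 (second significant figure)
Green → ×10^5 multiplier
Silver → ±10% tolerance
62 × 100000 = 6200000 Ω
Allowed range: 5580000 Ω to 6820000 Ω.
6570000 ohms lies inside that range.

yes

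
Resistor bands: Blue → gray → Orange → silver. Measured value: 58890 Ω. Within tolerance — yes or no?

no

Blue → 6 (first significant figure)
Grey → 8 (second significant figure)
Orange → ×10^3 multiplier
Silver → ±10% tolerance
68 × 1000 = 68000 Ω
Allowed range: 61200 Ω to 74800 Ω.
58890 Ω lies outside that range.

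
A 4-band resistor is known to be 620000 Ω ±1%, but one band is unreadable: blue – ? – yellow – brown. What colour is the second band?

red

620000 Ω = 62 × 10^4.
The second band gives digit 2 of the significand, and 2 is red.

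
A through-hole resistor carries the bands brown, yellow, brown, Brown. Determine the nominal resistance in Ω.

140 Ω

Brown → 1 (first significant figure)
Yellow → 4 (second significant figure)
Brown → ×10 multiplier
14 × 10 = 140 Ω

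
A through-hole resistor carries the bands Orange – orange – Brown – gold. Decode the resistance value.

330 Ω

Orange → 3 (first significant figure)
Orange → 3 (second significant figure)
Brown → ×10 multiplier
33 × 10 = 330 Ω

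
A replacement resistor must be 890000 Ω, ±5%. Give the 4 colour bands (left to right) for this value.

grey, white, yellow, gold

890000 Ω = 89 × 10^4.
8 → grey
9 → white
Multiplier 10^4 → yellow.
±5% tolerance → gold.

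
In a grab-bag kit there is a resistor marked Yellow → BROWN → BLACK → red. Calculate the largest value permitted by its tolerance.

Yellow → 4 (first significant figure)
Brown → 1 (second significant figure)
Black → ×1 multiplier
Red → ±2% tolerance
41 × 1 = 41 Ω
Largest = 41 × (1 + 2/100) = 41.82 Ω.

41.82 Ω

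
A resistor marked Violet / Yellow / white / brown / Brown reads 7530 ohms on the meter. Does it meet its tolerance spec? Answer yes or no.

yes

Violet → 7 (first significant figure)
Yellow → 4 (second significant figure)
White → 9 (third significant figure)
Brown → ×10 multiplier
Brown → ±1% tolerance
749 × 10 = 7490 Ω
Allowed range: 7415.1 Ω to 7564.9 Ω.
7530 ohms lies inside that range.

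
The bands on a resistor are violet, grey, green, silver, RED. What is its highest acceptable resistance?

8.007 Ω

Violet → 7 (first significant figure)
Grey → 8 (second significant figure)
Green → 5 (third significant figure)
Silver → ×0.01 multiplier
Red → ±2% tolerance
785 × 0.01 = 7.85 Ω
Highest = 7.85 × (1 + 2/100) = 8.007 Ω.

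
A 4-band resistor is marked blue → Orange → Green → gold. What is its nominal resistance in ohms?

Blue → 6 (first significant figure)
Orange → 3 (second significant figure)
Green → ×10^5 multiplier
63 × 100000 = 6300000 Ω

6300000 Ω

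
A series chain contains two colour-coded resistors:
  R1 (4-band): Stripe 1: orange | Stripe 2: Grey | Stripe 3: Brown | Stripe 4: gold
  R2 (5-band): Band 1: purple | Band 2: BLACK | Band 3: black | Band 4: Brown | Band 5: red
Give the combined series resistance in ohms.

7380 Ω

R1: orange, grey → 38; brown ×10 → 380 Ω.
R2: violet, black, black → 700; brown ×10 → 7000 Ω.
Series: 380 + 7000 = 7380 Ω.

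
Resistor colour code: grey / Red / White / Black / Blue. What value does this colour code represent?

Grey → 8 (first significant figure)
Red → 2 (second significant figure)
White → 9 (third significant figure)
Black → ×1 multiplier
829 × 1 = 829 Ω

829 Ω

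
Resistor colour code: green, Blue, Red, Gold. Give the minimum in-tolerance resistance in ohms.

5320 Ω

Green → 5 (first significant figure)
Blue → 6 (second significant figure)
Red → ×10^2 multiplier
Gold → ±5% tolerance
56 × 100 = 5600 Ω
Minimum = 5600 × (1 − 5/100) = 5320 Ω.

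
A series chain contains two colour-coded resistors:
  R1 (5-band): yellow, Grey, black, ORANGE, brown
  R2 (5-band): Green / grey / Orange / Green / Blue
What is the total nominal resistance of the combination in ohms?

R1: yellow, grey, black → 480; orange ×10^3 → 480000 Ω.
R2: green, grey, orange → 583; green ×10^5 → 58300000 Ω.
Series: 480000 + 58300000 = 58780000 Ω.

58780000 Ω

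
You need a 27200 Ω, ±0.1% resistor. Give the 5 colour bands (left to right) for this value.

red, violet, red, red, violet

27200 Ω = 272 × 10^2.
2 → red
7 → violet
2 → red
Multiplier 10^2 → red.
±0.1% tolerance → violet.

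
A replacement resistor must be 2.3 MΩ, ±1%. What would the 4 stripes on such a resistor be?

red, orange, green, brown

2300000 Ω = 23 × 10^5.
2 → red
3 → orange
Multiplier 10^5 → green.
±1% tolerance → brown.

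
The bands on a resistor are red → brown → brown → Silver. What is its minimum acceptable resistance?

189 Ω

Red → 2 (first significant figure)
Brown → 1 (second significant figure)
Brown → ×10 multiplier
Silver → ±10% tolerance
21 × 10 = 210 Ω
Minimum = 210 × (1 − 10/100) = 189 Ω.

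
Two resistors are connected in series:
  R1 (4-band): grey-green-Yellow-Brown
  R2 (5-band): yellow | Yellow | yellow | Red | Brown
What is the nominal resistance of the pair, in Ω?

R1: grey, green → 85; yellow ×10^4 → 850000 Ω.
R2: yellow, yellow, yellow → 444; red ×10^2 → 44400 Ω.
Series: 850000 + 44400 = 894400 Ω.

894400 Ω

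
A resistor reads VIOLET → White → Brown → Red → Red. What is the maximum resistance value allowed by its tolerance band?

80682 Ω

Violet → 7 (first significant figure)
White → 9 (second significant figure)
Brown → 1 (third significant figure)
Red → ×10^2 multiplier
Red → ±2% tolerance
791 × 100 = 79100 Ω
Maximum = 79100 × (1 + 2/100) = 80682 Ω.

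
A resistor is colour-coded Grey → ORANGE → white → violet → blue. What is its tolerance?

±0.25%

The last band, blue, is the tolerance band.
Blue corresponds to ±0.25%.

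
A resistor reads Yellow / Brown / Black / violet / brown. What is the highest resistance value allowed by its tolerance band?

Yellow → 4 (first significant figure)
Brown → 1 (second significant figure)
Black → 0 (third significant figure)
Violet → ×10^7 multiplier
Brown → ±1% tolerance
410 × 10000000 = 4100000000 Ω
Highest = 4100000000 × (1 + 1/100) = 4141000000 Ω.

4141000000 Ω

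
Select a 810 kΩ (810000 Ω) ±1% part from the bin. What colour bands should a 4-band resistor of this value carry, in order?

grey, brown, yellow, brown

810000 Ω = 81 × 10^4.
8 → grey
1 → brown
Multiplier 10^4 → yellow.
±1% tolerance → brown.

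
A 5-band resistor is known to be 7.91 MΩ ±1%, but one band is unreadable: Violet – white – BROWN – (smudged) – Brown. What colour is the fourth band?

yellow

7910000 Ω = 791 × 10^4.
The fourth band is the multiplier, 10^4, which is yellow.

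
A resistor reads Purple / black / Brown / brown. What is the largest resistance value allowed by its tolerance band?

707 Ω

Violet → 7 (first significant figure)
Black → 0 (second significant figure)
Brown → ×10 multiplier
Brown → ±1% tolerance
70 × 10 = 700 Ω
Largest = 700 × (1 + 1/100) = 707 Ω.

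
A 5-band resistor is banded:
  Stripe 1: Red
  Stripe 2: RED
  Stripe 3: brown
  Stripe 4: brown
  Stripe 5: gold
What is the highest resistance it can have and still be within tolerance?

2320.5 Ω

Red → 2 (first significant figure)
Red → 2 (second significant figure)
Brown → 1 (third significant figure)
Brown → ×10 multiplier
Gold → ±5% tolerance
221 × 10 = 2210 Ω
Highest = 2210 × (1 + 5/100) = 2320.5 Ω.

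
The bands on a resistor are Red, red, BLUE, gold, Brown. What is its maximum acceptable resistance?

22.826 Ω

Red → 2 (first significant figure)
Red → 2 (second significant figure)
Blue → 6 (third significant figure)
Gold → ×0.1 multiplier
Brown → ±1% tolerance
226 × 0.1 = 22.6 Ω
Maximum = 22.6 × (1 + 1/100) = 22.826 Ω.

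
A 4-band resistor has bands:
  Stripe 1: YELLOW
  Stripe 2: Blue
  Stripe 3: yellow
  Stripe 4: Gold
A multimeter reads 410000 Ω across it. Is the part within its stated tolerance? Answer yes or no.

no

Yellow → 4 (first significant figure)
Blue → 6 (second significant figure)
Yellow → ×10^4 multiplier
Gold → ±5% tolerance
46 × 10000 = 460000 Ω
Allowed range: 437000 Ω to 483000 Ω.
410000 Ω lies outside that range.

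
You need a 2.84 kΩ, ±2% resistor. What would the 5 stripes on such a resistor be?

2840 Ω = 284 × 10^1.
2 → red
8 → grey
4 → yellow
Multiplier 10^1 → brown.
±2% tolerance → red.

red, grey, yellow, brown, red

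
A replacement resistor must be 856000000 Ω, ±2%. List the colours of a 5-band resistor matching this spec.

grey, green, blue, blue, red

856000000 Ω = 856 × 10^6.
8 → grey
5 → green
6 → blue
Multiplier 10^6 → blue.
±2% tolerance → red.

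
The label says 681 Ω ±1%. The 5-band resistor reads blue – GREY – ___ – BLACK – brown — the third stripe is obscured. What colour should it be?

brown

681 Ω = 681 × 10^0.
The third band gives digit 1 of the significand, and 1 is brown.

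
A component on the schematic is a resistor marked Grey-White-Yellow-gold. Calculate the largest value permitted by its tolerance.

Grey → 8 (first significant figure)
White → 9 (second significant figure)
Yellow → ×10^4 multiplier
Gold → ±5% tolerance
89 × 10000 = 890000 Ω
Largest = 890000 × (1 + 5/100) = 934500 Ω.

934500 Ω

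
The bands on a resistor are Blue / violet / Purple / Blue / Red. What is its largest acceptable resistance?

Blue → 6 (first significant figure)
Violet → 7 (second significant figure)
Violet → 7 (third significant figure)
Blue → ×10^6 multiplier
Red → ±2% tolerance
677 × 1000000 = 677000000 Ω
Largest = 677000000 × (1 + 2/100) = 690540000 Ω.

690540000 Ω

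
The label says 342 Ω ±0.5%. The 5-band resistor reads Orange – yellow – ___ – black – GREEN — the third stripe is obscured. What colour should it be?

342 Ω = 342 × 10^0.
The third band gives digit 2 of the significand, and 2 is red.

red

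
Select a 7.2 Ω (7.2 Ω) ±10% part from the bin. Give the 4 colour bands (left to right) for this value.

7.2 Ω = 72 × 10^-1.
7 → violet
2 → red
Multiplier 10^-1 → gold.
±10% tolerance → silver.

violet, red, gold, silver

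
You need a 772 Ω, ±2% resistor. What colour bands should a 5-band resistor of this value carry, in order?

violet, violet, red, black, red

772 Ω = 772 × 10^0.
7 → violet
7 → violet
2 → red
Multiplier 10^0 → black.
±2% tolerance → red.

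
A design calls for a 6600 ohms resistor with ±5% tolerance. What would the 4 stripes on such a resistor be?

6600 Ω = 66 × 10^2.
6 → blue
6 → blue
Multiplier 10^2 → red.
±5% tolerance → gold.

blue, blue, red, gold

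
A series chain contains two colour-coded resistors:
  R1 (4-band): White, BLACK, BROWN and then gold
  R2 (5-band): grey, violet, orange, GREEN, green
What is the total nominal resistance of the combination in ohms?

R1: white, black → 90; brown ×10 → 900 Ω.
R2: grey, violet, orange → 873; green ×10^5 → 87300000 Ω.
Series: 900 + 87300000 = 87300900 Ω.

87300900 Ω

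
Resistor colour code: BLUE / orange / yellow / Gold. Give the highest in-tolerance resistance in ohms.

Blue → 6 (first significant figure)
Orange → 3 (second significant figure)
Yellow → ×10^4 multiplier
Gold → ±5% tolerance
63 × 10000 = 630000 Ω
Highest = 630000 × (1 + 5/100) = 661500 Ω.

661500 Ω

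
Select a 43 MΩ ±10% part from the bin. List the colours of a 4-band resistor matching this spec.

yellow, orange, blue, silver

43000000 Ω = 43 × 10^6.
4 → yellow
3 → orange
Multiplier 10^6 → blue.
±10% tolerance → silver.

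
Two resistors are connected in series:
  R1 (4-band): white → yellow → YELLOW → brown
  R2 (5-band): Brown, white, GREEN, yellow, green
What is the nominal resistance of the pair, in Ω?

R1: white, yellow → 94; yellow ×10^4 → 940000 Ω.
R2: brown, white, green → 195; yellow ×10^4 → 1950000 Ω.
Series: 940000 + 1950000 = 2890000 Ω.

2890000 Ω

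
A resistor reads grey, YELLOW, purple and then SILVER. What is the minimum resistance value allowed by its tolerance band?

Grey → 8 (first significant figure)
Yellow → 4 (second significant figure)
Violet → ×10^7 multiplier
Silver → ±10% tolerance
84 × 10000000 = 840000000 Ω
Minimum = 840000000 × (1 − 10/100) = 756000000 Ω.

756000000 Ω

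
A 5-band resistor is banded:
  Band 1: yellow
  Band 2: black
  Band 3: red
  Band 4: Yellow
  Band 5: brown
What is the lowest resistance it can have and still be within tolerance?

3979800 Ω

Yellow → 4 (first significant figure)
Black → 0 (second significant figure)
Red → 2 (third significant figure)
Yellow → ×10^4 multiplier
Brown → ±1% tolerance
402 × 10000 = 4020000 Ω
Lowest = 4020000 × (1 − 1/100) = 3979800 Ω.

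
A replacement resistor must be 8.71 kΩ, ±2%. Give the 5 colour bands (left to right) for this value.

8710 Ω = 871 × 10^1.
8 → grey
7 → violet
1 → brown
Multiplier 10^1 → brown.
±2% tolerance → red.

grey, violet, brown, brown, red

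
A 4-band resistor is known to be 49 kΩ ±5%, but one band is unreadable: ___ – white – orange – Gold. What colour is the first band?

yellow

49000 Ω = 49 × 10^3.
The first band gives digit 4 of the significand, and 4 is yellow.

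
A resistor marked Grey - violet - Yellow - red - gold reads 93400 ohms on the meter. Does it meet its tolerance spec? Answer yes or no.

Grey → 8 (first significant figure)
Violet → 7 (second significant figure)
Yellow → 4 (third significant figure)
Red → ×10^2 multiplier
Gold → ±5% tolerance
874 × 100 = 87400 Ω
Allowed range: 83030 Ω to 91770 Ω.
93400 ohms lies outside that range.

no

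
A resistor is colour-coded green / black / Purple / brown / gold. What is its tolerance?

The last band, gold, is the tolerance band.
Gold corresponds to ±5%.

±5%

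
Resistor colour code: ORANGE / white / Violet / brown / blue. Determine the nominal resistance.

Orange → 3 (first significant figure)
White → 9 (second significant figure)
Violet → 7 (third significant figure)
Brown → ×10 multiplier
397 × 10 = 3970 Ω

3970 Ω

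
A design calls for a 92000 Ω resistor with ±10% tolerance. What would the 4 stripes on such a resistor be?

white, red, orange, silver

92000 Ω = 92 × 10^3.
9 → white
2 → red
Multiplier 10^3 → orange.
±10% tolerance → silver.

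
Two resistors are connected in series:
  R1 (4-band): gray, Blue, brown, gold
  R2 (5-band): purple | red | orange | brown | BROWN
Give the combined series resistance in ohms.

8090 Ω

R1: grey, blue → 86; brown ×10 → 860 Ω.
R2: violet, red, orange → 723; brown ×10 → 7230 Ω.
Series: 860 + 7230 = 8090 Ω.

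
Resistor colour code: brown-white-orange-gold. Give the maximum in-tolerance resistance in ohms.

Brown → 1 (first significant figure)
White → 9 (second significant figure)
Orange → ×10^3 multiplier
Gold → ±5% tolerance
19 × 1000 = 19000 Ω
Maximum = 19000 × (1 + 5/100) = 19950 Ω.

19950 Ω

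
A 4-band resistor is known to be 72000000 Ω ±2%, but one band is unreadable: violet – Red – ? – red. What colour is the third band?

blue

72000000 Ω = 72 × 10^6.
The third band is the multiplier, 10^6, which is blue.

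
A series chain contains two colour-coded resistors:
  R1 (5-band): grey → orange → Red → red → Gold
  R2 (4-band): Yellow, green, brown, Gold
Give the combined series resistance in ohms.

83650 Ω

R1: grey, orange, red → 832; red ×10^2 → 83200 Ω.
R2: yellow, green → 45; brown ×10 → 450 Ω.
Series: 83200 + 450 = 83650 Ω.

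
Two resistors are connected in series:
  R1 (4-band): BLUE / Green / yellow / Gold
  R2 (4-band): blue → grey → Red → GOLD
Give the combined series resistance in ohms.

656800 Ω

R1: blue, green → 65; yellow ×10^4 → 650000 Ω.
R2: blue, grey → 68; red ×10^2 → 6800 Ω.
Series: 650000 + 6800 = 656800 Ω.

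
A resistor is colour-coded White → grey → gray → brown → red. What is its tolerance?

The last band, red, is the tolerance band.
Red corresponds to ±2%.

±2%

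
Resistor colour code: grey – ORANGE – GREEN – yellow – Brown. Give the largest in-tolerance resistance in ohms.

8433500 Ω

Grey → 8 (first significant figure)
Orange → 3 (second significant figure)
Green → 5 (third significant figure)
Yellow → ×10^4 multiplier
Brown → ±1% tolerance
835 × 10000 = 8350000 Ω
Largest = 8350000 × (1 + 1/100) = 8433500 Ω.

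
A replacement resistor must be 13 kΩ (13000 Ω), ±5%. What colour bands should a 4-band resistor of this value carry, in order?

13000 Ω = 13 × 10^3.
1 → brown
3 → orange
Multiplier 10^3 → orange.
±5% tolerance → gold.

brown, orange, orange, gold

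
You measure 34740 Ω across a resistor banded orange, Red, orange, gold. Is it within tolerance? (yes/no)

no

Orange → 3 (first significant figure)
Red → 2 (second significant figure)
Orange → ×10^3 multiplier
Gold → ±5% tolerance
32 × 1000 = 32000 Ω
Allowed range: 30400 Ω to 33600 Ω.
34740 Ω lies outside that range.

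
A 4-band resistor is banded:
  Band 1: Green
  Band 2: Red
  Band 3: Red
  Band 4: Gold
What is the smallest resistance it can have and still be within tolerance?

4940 Ω

Green → 5 (first significant figure)
Red → 2 (second significant figure)
Red → ×10^2 multiplier
Gold → ±5% tolerance
52 × 100 = 5200 Ω
Smallest = 5200 × (1 − 5/100) = 4940 Ω.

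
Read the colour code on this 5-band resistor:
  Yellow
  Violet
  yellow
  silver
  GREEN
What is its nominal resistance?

Yellow → 4 (first significant figure)
Violet → 7 (second significant figure)
Yellow → 4 (third significant figure)
Silver → ×0.01 multiplier
474 × 0.01 = 4.74 Ω

4.74 Ω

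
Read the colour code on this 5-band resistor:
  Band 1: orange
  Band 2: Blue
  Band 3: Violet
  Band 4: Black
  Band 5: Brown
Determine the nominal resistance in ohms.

Orange → 3 (first significant figure)
Blue → 6 (second significant figure)
Violet → 7 (third significant figure)
Black → ×1 multiplier
367 × 1 = 367 Ω

367 Ω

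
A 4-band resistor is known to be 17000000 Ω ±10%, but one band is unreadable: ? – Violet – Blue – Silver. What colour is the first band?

17000000 Ω = 17 × 10^6.
The first band gives digit 1 of the significand, and 1 is brown.

brown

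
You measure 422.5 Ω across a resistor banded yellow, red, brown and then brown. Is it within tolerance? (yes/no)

Yellow → 4 (first significant figure)
Red → 2 (second significant figure)
Brown → ×10 multiplier
Brown → ±1% tolerance
42 × 10 = 420 Ω
Allowed range: 415.8 Ω to 424.2 Ω.
422.5 Ω lies inside that range.

yes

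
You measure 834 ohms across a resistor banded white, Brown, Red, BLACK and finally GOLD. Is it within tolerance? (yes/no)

no

White → 9 (first significant figure)
Brown → 1 (second significant figure)
Red → 2 (third significant figure)
Black → ×1 multiplier
Gold → ±5% tolerance
912 × 1 = 912 Ω
Allowed range: 866.4 Ω to 957.6 Ω.
834 ohms lies outside that range.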